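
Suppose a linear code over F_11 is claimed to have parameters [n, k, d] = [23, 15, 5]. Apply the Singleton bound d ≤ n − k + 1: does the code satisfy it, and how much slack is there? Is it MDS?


Singleton RHS = n − k + 1 = 9, slack = 4, bound satisfied, not MDS.

Singleton bound: d ≤ n − k + 1.
Here n = 23, k = 15, so n − k + 1 = 9.
Given d = 5, check d ≤ 9: YES.
Slack = (n − k + 1) − d = 4.
The code is NOT MDS (slack = 4 > 0).
Description: the claimed parameters are [23, 15, 5]_11; such a code would be non-MDS.


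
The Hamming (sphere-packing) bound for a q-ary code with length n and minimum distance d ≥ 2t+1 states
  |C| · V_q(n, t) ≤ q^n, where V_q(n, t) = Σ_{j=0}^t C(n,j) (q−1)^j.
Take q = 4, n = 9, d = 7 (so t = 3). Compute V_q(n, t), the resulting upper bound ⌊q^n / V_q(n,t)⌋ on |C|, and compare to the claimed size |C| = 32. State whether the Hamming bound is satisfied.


V_q(n, t) = 2620, q^n = 262144, Hamming bound = 100, |C| = 32 ≤ bound (satisfied).

Step 1: Compute V_q(n, t) = Σ_{j=0}^3 C(n, j) (q−1)^j.
  j = 0: C(9,0)·(3)^0 = 1·1 = 1.
  j = 1: C(9,1)·(3)^1 = 9·3 = 27.
  j = 2: C(9,2)·(3)^2 = 36·9 = 324.
  j = 3: C(9,3)·(3)^3 = 84·27 = 2268.
  V_q(n, t) = 1 + 27 + 324 + 2268 = 2620.
Step 2: q^n = 4^9 = 262144.
Step 3: Hamming bound ⌊q^n / V_q(n,t)⌋ = ⌊262144/2620⌋ = 100.
Step 4: Compare |C| = 32 to 100: satisfied.
The claimed |C| lies below the Hamming bound.


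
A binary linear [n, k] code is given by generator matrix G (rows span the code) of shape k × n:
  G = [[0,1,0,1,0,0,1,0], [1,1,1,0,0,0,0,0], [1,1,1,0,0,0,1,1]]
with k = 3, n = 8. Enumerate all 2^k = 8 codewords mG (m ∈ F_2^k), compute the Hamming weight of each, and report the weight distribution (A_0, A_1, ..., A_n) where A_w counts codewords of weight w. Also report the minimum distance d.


Weight distribution: A_0 = 1, A_2 = 1, A_3 = 3, A_4 = 2, A_5 = 1. Minimum distance d = 2.

Enumerate all 2^3 = 8 messages m ∈ F_2^3.
For each, compute codeword c = mG in F_2^8, then tally its weight.
  m = 000 → c = 00000000, weight = 0.
  m = 100 → c = 01010010, weight = 3.
  m = 010 → c = 11100000, weight = 3.
  m = 110 → c = 10110010, weight = 4.
  m = 001 → c = 11100011, weight = 5.
  m = 101 → c = 10110001, weight = 4.
  m = 011 → c = 00000011, weight = 2.
  m = 111 → c = 01010001, weight = 3.
Tally weights:
  weight 0: 1 codewords.
  weight 2: 1 codewords.
  weight 3: 3 codewords.
  weight 4: 2 codewords.
  weight 5: 1 codewords.
Minimum distance d = smallest w > 0 with A_w > 0 = 2.
Sanity: Σ A_w = 8 = 2^3 = 8 ✓.


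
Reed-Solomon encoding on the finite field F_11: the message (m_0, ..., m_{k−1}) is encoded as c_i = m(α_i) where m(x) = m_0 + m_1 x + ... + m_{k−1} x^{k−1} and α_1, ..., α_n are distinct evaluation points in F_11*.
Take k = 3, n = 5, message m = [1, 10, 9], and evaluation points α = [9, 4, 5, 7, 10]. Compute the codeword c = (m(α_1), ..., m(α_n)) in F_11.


c = [6, 9, 1, 6, 0]

Message polynomial: m(x) = 1 + 10·x + 9·x^2 (mod 11).
For each evaluation point α_i, compute m(α_i) mod 11:
  α_1 = 9: Horner steps 9 → 3 → 6, so m(9) = 6.
  α_2 = 4: Horner steps 9 → 2 → 9, so m(4) = 9.
  α_3 = 5: Horner steps 9 → 0 → 1, so m(5) = 1.
  α_4 = 7: Horner steps 9 → 7 → 6, so m(7) = 6.
  α_5 = 10: Horner steps 9 → 1 → 0, so m(10) = 0.
Codeword c = [6, 9, 1, 6, 0] ∈ F_11^5.


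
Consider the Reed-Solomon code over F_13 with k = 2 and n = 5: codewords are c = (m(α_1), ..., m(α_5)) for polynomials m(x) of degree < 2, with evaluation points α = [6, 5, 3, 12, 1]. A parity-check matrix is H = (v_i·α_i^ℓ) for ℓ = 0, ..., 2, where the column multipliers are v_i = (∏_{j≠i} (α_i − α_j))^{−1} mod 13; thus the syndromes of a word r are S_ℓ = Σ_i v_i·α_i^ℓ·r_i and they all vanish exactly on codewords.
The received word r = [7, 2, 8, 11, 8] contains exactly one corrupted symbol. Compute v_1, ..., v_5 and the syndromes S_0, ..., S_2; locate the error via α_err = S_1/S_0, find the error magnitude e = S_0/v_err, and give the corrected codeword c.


S = (9, 1, 3), error at position 3, error magnitude e = 3, c = [7, 2, 5, 11, 8].

Step 1: column multipliers v_i = (∏_{j≠i}(α_i − α_j))^{−1} mod 13.
  i = 1 (α = 6): (6−5)(6−3)(6−12)(6−1) = 1·3·(−6)·5 = −90 ≡ 1, so v_1 = 1^{−1} = 1 (mod 13).
  i = 2 (α = 5): (5−6)(5−3)(5−12)(5−1) = (−1)·2·(−7)·4 = 56 ≡ 4, so v_2 = 4^{−1} = 10 (mod 13).
  i = 3 (α = 3): (3−6)(3−5)(3−12)(3−1) = (−3)·(−2)·(−9)·2 = −108 ≡ 9, so v_3 = 9^{−1} = 3 (mod 13).
  i = 4 (α = 12): (12−6)(12−5)(12−3)(12−1) = 6·7·9·11 = 4158 ≡ 11, so v_4 = 11^{−1} = 6 (mod 13).
  i = 5 (α = 1): (1−6)(1−5)(1−3)(1−12) = (−5)·(−4)·(−2)·(−11) = 440 ≡ 11, so v_5 = 11^{−1} = 6 (mod 13).
  v = [1, 10, 3, 6, 6].
Step 2: syndromes of r = [7, 2, 8, 11, 8] (all sums mod 13).
  S_0 = Σ v_i r_i = 1·7 + 10·2 + 3·8 + 6·11 + 6·8 = 165 ≡ 9.
  S_1 = Σ v_i α_i r_i = 1·6·7 + 10·5·2 + 3·3·8 + 6·12·11 + 6·1·8 = 1054 ≡ 1.
  α_i^2 mod 13 = [10, 12, 9, 1, 1].
  S_2 = Σ v_i α_i^2 r_i = 1·10·7 + 10·12·2 + 3·9·8 + 6·1·11 + 6·1·8 = 640 ≡ 3.
  S = (9, 1, 3) ≠ 0, so r is not a codeword (an error is present).
Step 3: locate the error. For a single error e at position i, S_ℓ = v_i·e·α_i^ℓ, so α_err = S_1/S_0.
  S_0^{−1} = 9^{−1} = 3 (mod 13), so α_err = 1·3 = 3 ≡ 3 = α_3. Error position i = 3.
  Consistency check: S_2/S_1 = 3·1 = 3 ≡ 3 = α_err ✓ (single-error assumption holds).
Step 4: error magnitude e = S_0/v_3 = S_0·∏_{j≠3}(α_3 − α_j) = 9·9 = 81 ≡ 3 (mod 13).
Step 5: correct position 3: c_3 = r_3 − e = 8 − 3 ≡ 5 (mod 13). Hence c = [7, 2, 5, 11, 8].
  Check: interpolating c through the α_i gives m(x) = 3 + 5·x (degree < 2) with m(α_i) = c_i for every i, so c is indeed a codeword.


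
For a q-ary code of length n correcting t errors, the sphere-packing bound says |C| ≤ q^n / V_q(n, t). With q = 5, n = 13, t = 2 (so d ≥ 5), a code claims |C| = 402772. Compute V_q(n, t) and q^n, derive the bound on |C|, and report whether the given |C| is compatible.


V_q(n, t) = 1301, q^n = 1220703125, Hamming bound = 938280, |C| = 402772 ≤ bound (satisfied).

Step 1: Compute V_q(n, t) = Σ_{j=0}^2 C(n, j) (q−1)^j.
  j = 0: C(13,0)·(4)^0 = 1·1 = 1.
  j = 1: C(13,1)·(4)^1 = 13·4 = 52.
  j = 2: C(13,2)·(4)^2 = 78·16 = 1248.
  V_q(n, t) = 1 + 52 + 1248 = 1301.
Step 2: q^n = 5^13 = 1220703125.
Step 3: Hamming bound ⌊q^n / V_q(n,t)⌋ = ⌊1220703125/1301⌋ = 938280.
Step 4: Compare |C| = 402772 to 938280: satisfied.
The claimed |C| lies below the Hamming bound.


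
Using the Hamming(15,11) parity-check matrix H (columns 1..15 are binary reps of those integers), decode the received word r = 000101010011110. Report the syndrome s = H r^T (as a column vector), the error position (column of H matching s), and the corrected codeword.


s = (1, 1, 1, 0)^T, error position = 14, corrected codeword c = 000101010011100

Compute s = H r^T mod 2 one row at a time:
  s_1 = 1 + 0 + 0 + 1 + 1 + 1 + 1 + 0 = 5 ≡ 1 (mod 2).
  s_2 = 1 + 0 + 1 + 0 + 1 + 1 + 1 + 0 = 5 ≡ 1 (mod 2).
  s_3 = 0 + 0 + 1 + 0 + 0 + 1 + 1 + 0 = 3 ≡ 1 (mod 2).
  s_4 = 0 + 0 + 0 + 0 + 0 + 1 + 1 + 0 = 2 ≡ 0 (mod 2).
s = (1, 1, 1, 0)^T — this equals column 14 of H (binary 1110), so error is at position 14.
Correct: flip bit 14 of r = 000101010011110 to get c = 000101010011100.


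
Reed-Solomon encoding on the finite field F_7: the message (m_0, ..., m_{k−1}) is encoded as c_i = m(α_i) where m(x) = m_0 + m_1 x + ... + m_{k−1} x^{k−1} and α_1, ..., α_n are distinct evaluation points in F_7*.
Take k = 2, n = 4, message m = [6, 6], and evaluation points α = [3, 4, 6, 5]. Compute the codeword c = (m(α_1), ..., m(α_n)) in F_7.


c = [3, 2, 0, 1]

Message polynomial: m(x) = 6 + 6·x (mod 7).
For each evaluation point α_i, compute m(α_i) mod 7:
  α_1 = 3: Horner steps 6 → 3, so m(3) = 3.
  α_2 = 4: Horner steps 6 → 2, so m(4) = 2.
  α_3 = 6: Horner steps 6 → 0, so m(6) = 0.
  α_4 = 5: Horner steps 6 → 1, so m(5) = 1.
Codeword c = [3, 2, 0, 1] ∈ F_7^4.


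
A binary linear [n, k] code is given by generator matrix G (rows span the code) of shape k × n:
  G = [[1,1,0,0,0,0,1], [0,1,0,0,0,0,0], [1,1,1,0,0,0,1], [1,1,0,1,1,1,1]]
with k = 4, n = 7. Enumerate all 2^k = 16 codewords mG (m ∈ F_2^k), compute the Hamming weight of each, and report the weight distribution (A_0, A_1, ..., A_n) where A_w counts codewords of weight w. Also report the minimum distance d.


Weight distribution: A_0 = 1, A_1 = 2, A_2 = 2, A_3 = 3, A_4 = 3, A_5 = 2, A_6 = 2, A_7 = 1. Minimum distance d = 1.

Enumerate all 2^4 = 16 messages m ∈ F_2^4.
For each, compute codeword c = mG in F_2^7, then tally its weight.
  m = 0000 → c = 0000000, weight = 0.
  m = 1000 → c = 1100001, weight = 3.
  m = 0100 → c = 0100000, weight = 1.
  m = 1100 → c = 1000001, weight = 2.
  m = 0010 → c = 1110001, weight = 4.
  m = 1010 → c = 0010000, weight = 1.
  m = 0110 → c = 1010001, weight = 3.
  m = 1110 → c = 0110000, weight = 2.
  m = 0001 → c = 1101111, weight = 6.
  m = 1001 → c = 0001110, weight = 3.
  m = 0101 → c = 1001111, weight = 5.
  m = 1101 → c = 0101110, weight = 4.
  m = 0011 → c = 0011110, weight = 4.
  m = 1011 → c = 1111111, weight = 7.
  m = 0111 → c = 0111110, weight = 5.
  m = 1111 → c = 1011111, weight = 6.
Tally weights:
  weight 0: 1 codewords.
  weight 1: 2 codewords.
  weight 2: 2 codewords.
  weight 3: 3 codewords.
  weight 4: 3 codewords.
  weight 5: 2 codewords.
  weight 6: 2 codewords.
  weight 7: 1 codewords.
Minimum distance d = smallest w > 0 with A_w > 0 = 1.
Sanity: Σ A_w = 16 = 2^4 = 16 ✓.


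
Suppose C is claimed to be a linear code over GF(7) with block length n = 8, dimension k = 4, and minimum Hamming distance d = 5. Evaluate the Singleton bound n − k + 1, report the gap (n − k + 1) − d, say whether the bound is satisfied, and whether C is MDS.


Singleton RHS = n − k + 1 = 5, slack = 0, bound satisfied, MDS.

Singleton bound: d ≤ n − k + 1.
Here n = 8, k = 4, so n − k + 1 = 5.
Given d = 5, check d ≤ 5: YES.
Slack = (n − k + 1) − d = 0.
The code is MDS (slack = 0).
Description: the claimed parameters are [8, 4, 5]_7; such a code would be MDS (meets Singleton bound).


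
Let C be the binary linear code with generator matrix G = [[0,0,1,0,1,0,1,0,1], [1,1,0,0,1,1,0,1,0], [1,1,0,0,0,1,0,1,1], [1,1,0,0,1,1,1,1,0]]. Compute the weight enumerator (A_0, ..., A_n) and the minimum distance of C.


Weight distribution: A_0 = 1, A_1 = 2, A_2 = 2, A_3 = 2, A_4 = 1, A_5 = 2, A_6 = 4, A_7 = 2. Minimum distance d = 1.

Enumerate all 2^4 = 16 messages m ∈ F_2^4.
For each, compute codeword c = mG in F_2^9, then tally its weight.
  m = 0000 → c = 000000000, weight = 0.
  m = 1000 → c = 001010101, weight = 4.
  m = 0100 → c = 110011010, weight = 5.
  m = 1100 → c = 111001111, weight = 7.
  m = 0010 → c = 110001011, weight = 5.
  m = 1010 → c = 111011110, weight = 7.
  m = 0110 → c = 000010001, weight = 2.
  m = 1110 → c = 001000100, weight = 2.
  m = 0001 → c = 110011110, weight = 6.
  m = 1001 → c = 111001011, weight = 6.
  m = 0101 → c = 000000100, weight = 1.
  m = 1101 → c = 001010001, weight = 3.
  m = 0011 → c = 000010101, weight = 3.
  m = 1011 → c = 001000000, weight = 1.
  m = 0111 → c = 110001111, weight = 6.
  m = 1111 → c = 111011010, weight = 6.
Tally weights:
  weight 0: 1 codewords.
  weight 1: 2 codewords.
  weight 2: 2 codewords.
  weight 3: 2 codewords.
  weight 4: 1 codewords.
  weight 5: 2 codewords.
  weight 6: 4 codewords.
  weight 7: 2 codewords.
Minimum distance d = smallest w > 0 with A_w > 0 = 1.
Sanity: Σ A_w = 16 = 2^4 = 16 ✓.


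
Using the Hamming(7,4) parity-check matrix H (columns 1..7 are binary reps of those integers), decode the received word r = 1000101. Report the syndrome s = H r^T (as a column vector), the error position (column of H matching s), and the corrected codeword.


s = (0, 1, 1)^T, error position = 3, corrected codeword c = 1010101

Compute s = H r^T mod 2 one row at a time:
  s_1 = 0 + 1 + 0 + 1 = 2 ≡ 0 (mod 2).
  s_2 = 0 + 0 + 0 + 1 = 1 ≡ 1 (mod 2).
  s_3 = 1 + 0 + 1 + 1 = 3 ≡ 1 (mod 2).
s = (0, 1, 1)^T — this equals column 3 of H (binary 011), so error is at position 3.
Correct: flip bit 3 of r = 1000101 to get c = 1010101.


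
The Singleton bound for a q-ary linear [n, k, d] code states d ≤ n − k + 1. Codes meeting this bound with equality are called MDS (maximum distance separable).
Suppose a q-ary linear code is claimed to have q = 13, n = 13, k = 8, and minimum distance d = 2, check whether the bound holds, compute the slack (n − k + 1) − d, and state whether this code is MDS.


Singleton RHS = n − k + 1 = 6, slack = 4, bound satisfied, not MDS.

Singleton bound: d ≤ n − k + 1.
Here n = 13, k = 8, so n − k + 1 = 6.
Given d = 2, check d ≤ 6: YES.
Slack = (n − k + 1) − d = 4.
The code is NOT MDS (slack = 4 > 0).
Description: the claimed parameters are [13, 8, 2]_13; such a code would be non-MDS.


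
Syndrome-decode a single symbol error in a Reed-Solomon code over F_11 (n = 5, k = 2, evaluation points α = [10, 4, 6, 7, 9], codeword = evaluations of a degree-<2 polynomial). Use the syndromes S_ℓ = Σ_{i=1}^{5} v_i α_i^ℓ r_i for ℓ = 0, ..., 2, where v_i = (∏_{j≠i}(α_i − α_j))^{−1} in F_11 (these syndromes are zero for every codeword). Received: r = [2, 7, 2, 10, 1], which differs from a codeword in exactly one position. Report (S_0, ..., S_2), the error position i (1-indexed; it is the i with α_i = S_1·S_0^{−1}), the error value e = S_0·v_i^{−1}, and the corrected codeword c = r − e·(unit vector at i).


S = (9, 10, 5), error at position 3, error magnitude e = 4, c = [2, 7, 9, 10, 1].

Step 1: column multipliers v_i = (∏_{j≠i}(α_i − α_j))^{−1} mod 11.
  i = 1 (α = 10): (10−4)(10−6)(10−7)(10−9) = 6·4·3·1 = 72 ≡ 6, so v_1 = 6^{−1} = 2 (mod 11).
  i = 2 (α = 4): (4−10)(4−6)(4−7)(4−9) = (−6)·(−2)·(−3)·(−5) = 180 ≡ 4, so v_2 = 4^{−1} = 3 (mod 11).
  i = 3 (α = 6): (6−10)(6−4)(6−7)(6−9) = (−4)·2·(−1)·(−3) = −24 ≡ 9, so v_3 = 9^{−1} = 5 (mod 11).
  i = 4 (α = 7): (7−10)(7−4)(7−6)(7−9) = (−3)·3·1·(−2) = 18 ≡ 7, so v_4 = 7^{−1} = 8 (mod 11).
  i = 5 (α = 9): (9−10)(9−4)(9−6)(9−7) = (−1)·5·3·2 = −30 ≡ 3, so v_5 = 3^{−1} = 4 (mod 11).
  v = [2, 3, 5, 8, 4].
Step 2: syndromes of r = [2, 7, 2, 10, 1] (all sums mod 11).
  S_0 = Σ v_i r_i = 2·2 + 3·7 + 5·2 + 8·10 + 4·1 = 119 ≡ 9.
  S_1 = Σ v_i α_i r_i = 2·10·2 + 3·4·7 + 5·6·2 + 8·7·10 + 4·9·1 = 780 ≡ 10.
  α_i^2 mod 11 = [1, 5, 3, 5, 4].
  S_2 = Σ v_i α_i^2 r_i = 2·1·2 + 3·5·7 + 5·3·2 + 8·5·10 + 4·4·1 = 555 ≡ 5.
  S = (9, 10, 5) ≠ 0, so r is not a codeword (an error is present).
Step 3: locate the error. For a single error e at position i, S_ℓ = v_i·e·α_i^ℓ, so α_err = S_1/S_0.
  S_0^{−1} = 9^{−1} = 5 (mod 11), so α_err = 10·5 = 50 ≡ 6 = α_3. Error position i = 3.
  Consistency check: S_2/S_1 = 5·10 = 50 ≡ 6 = α_err ✓ (single-error assumption holds).
Step 4: error magnitude e = S_0/v_3 = S_0·∏_{j≠3}(α_3 − α_j) = 9·9 = 81 ≡ 4 (mod 11).
Step 5: correct position 3: c_3 = r_3 − e = 2 − 4 ≡ 9 (mod 11). Hence c = [2, 7, 9, 10, 1].
  Check: interpolating c through the α_i gives m(x) = 3 + 1·x (degree < 2) with m(α_i) = c_i for every i, so c is indeed a codeword.


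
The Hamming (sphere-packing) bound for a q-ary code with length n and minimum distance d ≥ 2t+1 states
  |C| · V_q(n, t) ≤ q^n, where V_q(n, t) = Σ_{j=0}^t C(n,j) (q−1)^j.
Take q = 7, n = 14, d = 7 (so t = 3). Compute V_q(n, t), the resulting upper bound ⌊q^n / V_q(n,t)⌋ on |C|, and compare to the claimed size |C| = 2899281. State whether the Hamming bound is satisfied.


V_q(n, t) = 81985, q^n = 678223072849, Hamming bound = 8272526, |C| = 2899281 ≤ bound (satisfied).

Step 1: Compute V_q(n, t) = Σ_{j=0}^3 C(n, j) (q−1)^j.
  j = 0: C(14,0)·(6)^0 = 1·1 = 1.
  j = 1: C(14,1)·(6)^1 = 14·6 = 84.
  j = 2: C(14,2)·(6)^2 = 91·36 = 3276.
  j = 3: C(14,3)·(6)^3 = 364·216 = 78624.
  V_q(n, t) = 1 + 84 + 3276 + 78624 = 81985.
Step 2: q^n = 7^14 = 678223072849.
Step 3: Hamming bound ⌊q^n / V_q(n,t)⌋ = ⌊678223072849/81985⌋ = 8272526.
Step 4: Compare |C| = 2899281 to 8272526: satisfied.
The claimed |C| lies below the Hamming bound.


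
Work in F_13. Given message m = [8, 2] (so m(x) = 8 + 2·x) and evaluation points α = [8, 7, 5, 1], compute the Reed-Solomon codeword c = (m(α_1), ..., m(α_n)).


c = [11, 9, 5, 10]

Message polynomial: m(x) = 8 + 2·x (mod 13).
For each evaluation point α_i, compute m(α_i) mod 13:
  α_1 = 8: Horner steps 2 → 11, so m(8) = 11.
  α_2 = 7: Horner steps 2 → 9, so m(7) = 9.
  α_3 = 5: Horner steps 2 → 5, so m(5) = 5.
  α_4 = 1: Horner steps 2 → 10, so m(1) = 10.
Codeword c = [11, 9, 5, 10] ∈ F_13^4.


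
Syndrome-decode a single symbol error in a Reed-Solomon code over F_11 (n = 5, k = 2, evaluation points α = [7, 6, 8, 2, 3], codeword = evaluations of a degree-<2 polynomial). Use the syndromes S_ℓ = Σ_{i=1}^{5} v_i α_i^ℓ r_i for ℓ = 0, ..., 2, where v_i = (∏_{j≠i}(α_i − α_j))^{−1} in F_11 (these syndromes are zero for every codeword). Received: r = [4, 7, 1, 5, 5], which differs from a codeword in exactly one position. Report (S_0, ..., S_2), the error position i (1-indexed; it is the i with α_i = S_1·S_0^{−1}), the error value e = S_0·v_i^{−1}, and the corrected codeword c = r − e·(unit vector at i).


S = (3, 6, 1), error at position 4, error magnitude e = 8, c = [4, 7, 1, 8, 5].

Step 1: column multipliers v_i = (∏_{j≠i}(α_i − α_j))^{−1} mod 11.
  i = 1 (α = 7): (7−6)(7−8)(7−2)(7−3) = 1·(−1)·5·4 = −20 ≡ 2, so v_1 = 2^{−1} = 6 (mod 11).
  i = 2 (α = 6): (6−7)(6−8)(6−2)(6−3) = (−1)·(−2)·4·3 = 24 ≡ 2, so v_2 = 2^{−1} = 6 (mod 11).
  i = 3 (α = 8): (8−7)(8−6)(8−2)(8−3) = 1·2·6·5 = 60 ≡ 5, so v_3 = 5^{−1} = 9 (mod 11).
  i = 4 (α = 2): (2−7)(2−6)(2−8)(2−3) = (−5)·(−4)·(−6)·(−1) = 120 ≡ 10, so v_4 = 10^{−1} = 10 (mod 11).
  i = 5 (α = 3): (3−7)(3−6)(3−8)(3−2) = (−4)·(−3)·(−5)·1 = −60 ≡ 6, so v_5 = 6^{−1} = 2 (mod 11).
  v = [6, 6, 9, 10, 2].
Step 2: syndromes of r = [4, 7, 1, 5, 5] (all sums mod 11).
  S_0 = Σ v_i r_i = 6·4 + 6·7 + 9·1 + 10·5 + 2·5 = 135 ≡ 3.
  S_1 = Σ v_i α_i r_i = 6·7·4 + 6·6·7 + 9·8·1 + 10·2·5 + 2·3·5 = 622 ≡ 6.
  α_i^2 mod 11 = [5, 3, 9, 4, 9].
  S_2 = Σ v_i α_i^2 r_i = 6·5·4 + 6·3·7 + 9·9·1 + 10·4·5 + 2·9·5 = 617 ≡ 1.
  S = (3, 6, 1) ≠ 0, so r is not a codeword (an error is present).
Step 3: locate the error. For a single error e at position i, S_ℓ = v_i·e·α_i^ℓ, so α_err = S_1/S_0.
  S_0^{−1} = 3^{−1} = 4 (mod 11), so α_err = 6·4 = 24 ≡ 2 = α_4. Error position i = 4.
  Consistency check: S_2/S_1 = 1·2 = 2 ≡ 2 = α_err ✓ (single-error assumption holds).
Step 4: error magnitude e = S_0/v_4 = S_0·∏_{j≠4}(α_4 − α_j) = 3·10 = 30 ≡ 8 (mod 11).
Step 5: correct position 4: c_4 = r_4 − e = 5 − 8 ≡ 8 (mod 11). Hence c = [4, 7, 1, 8, 5].
  Check: interpolating c through the α_i gives m(x) = 3 + 8·x (degree < 2) with m(α_i) = c_i for every i, so c is indeed a codeword.


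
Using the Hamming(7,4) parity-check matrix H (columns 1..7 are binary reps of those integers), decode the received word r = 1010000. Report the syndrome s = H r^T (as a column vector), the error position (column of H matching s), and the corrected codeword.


s = (0, 1, 0)^T, error position = 2, corrected codeword c = 1110000

Compute s = H r^T mod 2 one row at a time:
  s_1 = 0 + 0 + 0 + 0 = 0 ≡ 0 (mod 2).
  s_2 = 0 + 1 + 0 + 0 = 1 ≡ 1 (mod 2).
  s_3 = 1 + 1 + 0 + 0 = 2 ≡ 0 (mod 2).
s = (0, 1, 0)^T — this equals column 2 of H (binary 010), so error is at position 2.
Correct: flip bit 2 of r = 1010000 to get c = 1110000.


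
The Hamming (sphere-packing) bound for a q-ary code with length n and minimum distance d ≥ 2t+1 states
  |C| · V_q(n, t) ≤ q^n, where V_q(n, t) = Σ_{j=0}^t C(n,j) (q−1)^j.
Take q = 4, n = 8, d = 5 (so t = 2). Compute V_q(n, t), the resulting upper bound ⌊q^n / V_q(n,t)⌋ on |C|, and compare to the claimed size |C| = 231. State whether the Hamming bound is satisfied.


V_q(n, t) = 277, q^n = 65536, Hamming bound = 236, |C| = 231 ≤ bound (satisfied).

Step 1: Compute V_q(n, t) = Σ_{j=0}^2 C(n, j) (q−1)^j.
  j = 0: C(8,0)·(3)^0 = 1·1 = 1.
  j = 1: C(8,1)·(3)^1 = 8·3 = 24.
  j = 2: C(8,2)·(3)^2 = 28·9 = 252.
  V_q(n, t) = 1 + 24 + 252 = 277.
Step 2: q^n = 4^8 = 65536.
Step 3: Hamming bound ⌊q^n / V_q(n,t)⌋ = ⌊65536/277⌋ = 236.
Step 4: Compare |C| = 231 to 236: satisfied.
The claimed |C| lies below the Hamming bound.


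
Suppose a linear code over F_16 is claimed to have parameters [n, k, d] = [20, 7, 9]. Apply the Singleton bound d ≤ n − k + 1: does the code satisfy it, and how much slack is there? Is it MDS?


Singleton RHS = n − k + 1 = 14, slack = 5, bound satisfied, not MDS.

Singleton bound: d ≤ n − k + 1.
Here n = 20, k = 7, so n − k + 1 = 14.
Given d = 9, check d ≤ 14: YES.
Slack = (n − k + 1) − d = 5.
The code is NOT MDS (slack = 5 > 0).
Description: the claimed parameters are [20, 7, 9]_16; such a code would be non-MDS.


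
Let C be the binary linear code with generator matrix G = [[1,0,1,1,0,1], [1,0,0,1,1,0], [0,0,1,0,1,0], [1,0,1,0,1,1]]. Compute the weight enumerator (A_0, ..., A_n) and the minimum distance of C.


Weight distribution: A_0 = 1, A_1 = 2, A_2 = 4, A_3 = 6, A_4 = 3. Minimum distance d = 1.

Enumerate all 2^4 = 16 messages m ∈ F_2^4.
For each, compute codeword c = mG in F_2^6, then tally its weight.
  m = 0000 → c = 000000, weight = 0.
  m = 1000 → c = 101101, weight = 4.
  m = 0100 → c = 100110, weight = 3.
  m = 1100 → c = 001011, weight = 3.
  m = 0010 → c = 001010, weight = 2.
  m = 1010 → c = 100111, weight = 4.
  m = 0110 → c = 101100, weight = 3.
  m = 1110 → c = 000001, weight = 1.
  m = 0001 → c = 101011, weight = 4.
  m = 1001 → c = 000110, weight = 2.
  m = 0101 → c = 001101, weight = 3.
  m = 1101 → c = 100000, weight = 1.
  m = 0011 → c = 100001, weight = 2.
  m = 1011 → c = 001100, weight = 2.
  m = 0111 → c = 000111, weight = 3.
  m = 1111 → c = 101010, weight = 3.
Tally weights:
  weight 0: 1 codewords.
  weight 1: 2 codewords.
  weight 2: 4 codewords.
  weight 3: 6 codewords.
  weight 4: 3 codewords.
Minimum distance d = smallest w > 0 with A_w > 0 = 1.
Sanity: Σ A_w = 16 = 2^4 = 16 ✓.


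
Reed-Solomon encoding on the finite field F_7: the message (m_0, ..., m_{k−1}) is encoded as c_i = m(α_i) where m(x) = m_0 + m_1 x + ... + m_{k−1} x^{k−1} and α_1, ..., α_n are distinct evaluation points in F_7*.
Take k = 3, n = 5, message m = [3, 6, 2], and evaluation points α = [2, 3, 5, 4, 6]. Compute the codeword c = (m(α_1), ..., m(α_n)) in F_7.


c = [2, 4, 6, 3, 6]

Message polynomial: m(x) = 3 + 6·x + 2·x^2 (mod 7).
For each evaluation point α_i, compute m(α_i) mod 7:
  α_1 = 2: Horner steps 2 → 3 → 2, so m(2) = 2.
  α_2 = 3: Horner steps 2 → 5 → 4, so m(3) = 4.
  α_3 = 5: Horner steps 2 → 2 → 6, so m(5) = 6.
  α_4 = 4: Horner steps 2 → 0 → 3, so m(4) = 3.
  α_5 = 6: Horner steps 2 → 4 → 6, so m(6) = 6.
Codeword c = [2, 4, 6, 3, 6] ∈ F_7^5.


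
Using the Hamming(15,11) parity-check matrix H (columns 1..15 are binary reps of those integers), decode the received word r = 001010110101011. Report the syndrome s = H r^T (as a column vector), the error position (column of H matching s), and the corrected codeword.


s = (1, 1, 1, 0)^T, error position = 14, corrected codeword c = 001010110101001

Compute s = H r^T mod 2 one row at a time:
  s_1 = 1 + 0 + 1 + 0 + 1 + 0 + 1 + 1 = 5 ≡ 1 (mod 2).
  s_2 = 0 + 1 + 0 + 1 + 1 + 0 + 1 + 1 = 5 ≡ 1 (mod 2).
  s_3 = 0 + 1 + 0 + 1 + 1 + 0 + 1 + 1 = 5 ≡ 1 (mod 2).
  s_4 = 0 + 1 + 1 + 1 + 0 + 0 + 0 + 1 = 4 ≡ 0 (mod 2).
s = (1, 1, 1, 0)^T — this equals column 14 of H (binary 1110), so error is at position 14.
Correct: flip bit 14 of r = 001010110101011 to get c = 001010110101001.


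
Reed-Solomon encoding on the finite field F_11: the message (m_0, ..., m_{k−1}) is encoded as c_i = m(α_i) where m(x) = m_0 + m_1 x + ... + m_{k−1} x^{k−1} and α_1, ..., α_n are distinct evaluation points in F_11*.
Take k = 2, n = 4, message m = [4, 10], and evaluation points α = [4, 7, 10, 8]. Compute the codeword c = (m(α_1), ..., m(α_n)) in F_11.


c = [0, 8, 5, 7]

Message polynomial: m(x) = 4 + 10·x (mod 11).
For each evaluation point α_i, compute m(α_i) mod 11:
  α_1 = 4: Horner steps 10 → 0, so m(4) = 0.
  α_2 = 7: Horner steps 10 → 8, so m(7) = 8.
  α_3 = 10: Horner steps 10 → 5, so m(10) = 5.
  α_4 = 8: Horner steps 10 → 7, so m(8) = 7.
Codeword c = [0, 8, 5, 7] ∈ F_11^4.


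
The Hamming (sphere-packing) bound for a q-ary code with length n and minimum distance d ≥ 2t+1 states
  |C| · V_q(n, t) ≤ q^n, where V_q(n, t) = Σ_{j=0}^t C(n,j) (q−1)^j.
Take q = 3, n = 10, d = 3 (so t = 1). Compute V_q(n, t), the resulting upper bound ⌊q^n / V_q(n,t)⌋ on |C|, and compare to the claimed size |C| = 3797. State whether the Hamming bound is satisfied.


V_q(n, t) = 21, q^n = 59049, Hamming bound = 2811, |C| = 3797 > bound (violated).

Step 1: Compute V_q(n, t) = Σ_{j=0}^1 C(n, j) (q−1)^j.
  j = 0: C(10,0)·(2)^0 = 1·1 = 1.
  j = 1: C(10,1)·(2)^1 = 10·2 = 20.
  V_q(n, t) = 1 + 20 = 21.
Step 2: q^n = 3^10 = 59049.
Step 3: Hamming bound ⌊q^n / V_q(n,t)⌋ = ⌊59049/21⌋ = 2811.
Step 4: Compare |C| = 3797 to 2811: violated.
The claimed |C| lies above the Hamming bound, so no 3-ary code of length 10 with d ≥ 3 can have 3797 codewords.


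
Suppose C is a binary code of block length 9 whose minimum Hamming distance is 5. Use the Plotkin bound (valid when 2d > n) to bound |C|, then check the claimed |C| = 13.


Plotkin bound M ≤ 10; given |C| = 13 > bound (violated).

Check applicability: 2d = 10, n = 9.
2d − n = 1 > 0, so Plotkin applies.
Compute d/(2d−n) = 5/1 ≈ 5.0000.
⌊d/(2d−n)⌋ = 5.
Plotkin bound: M ≤ 2·5 = 10.
Given |C| = 13, check: VIOLATED.
This |C| is above the Plotkin bound, so no binary code with n = 9, d = 5 and 13 codewords exists.


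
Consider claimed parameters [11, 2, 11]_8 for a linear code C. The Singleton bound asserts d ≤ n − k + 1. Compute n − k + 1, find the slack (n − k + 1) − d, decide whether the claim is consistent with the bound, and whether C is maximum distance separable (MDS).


Singleton RHS = n − k + 1 = 10, slack = -1, bound violated (no such code; not MDS).

Singleton bound: d ≤ n − k + 1.
Here n = 11, k = 2, so n − k + 1 = 10.
Given d = 11, check d ≤ 10: NO.
Slack = (n − k + 1) − d = -1.
The slack is negative: d = 11 exceeds n − k + 1 = 10 by 1, so the Singleton bound is violated and no linear [11, 2, 11]_8 code can exist. In particular it is not MDS (MDS requires d = n − k + 1 exactly).
Description: the claimed parameters are [11, 2, 11]_8; such a code would be impossible (violates the Singleton bound).


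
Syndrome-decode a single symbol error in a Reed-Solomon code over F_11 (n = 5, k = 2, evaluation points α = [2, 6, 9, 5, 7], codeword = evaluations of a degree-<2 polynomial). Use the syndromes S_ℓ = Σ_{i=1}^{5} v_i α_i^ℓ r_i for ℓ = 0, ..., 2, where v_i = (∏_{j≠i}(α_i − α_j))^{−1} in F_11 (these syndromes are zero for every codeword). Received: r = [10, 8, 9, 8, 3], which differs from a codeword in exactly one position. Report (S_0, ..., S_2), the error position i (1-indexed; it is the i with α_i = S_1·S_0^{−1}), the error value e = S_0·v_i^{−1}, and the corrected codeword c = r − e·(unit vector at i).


S = (8, 4, 2), error at position 2, error magnitude e = 8, c = [10, 0, 9, 8, 3].

Step 1: column multipliers v_i = (∏_{j≠i}(α_i − α_j))^{−1} mod 11.
  i = 1 (α = 2): (2−6)(2−9)(2−5)(2−7) = (−4)·(−7)·(−3)·(−5) = 420 ≡ 2, so v_1 = 2^{−1} = 6 (mod 11).
  i = 2 (α = 6): (6−2)(6−9)(6−5)(6−7) = 4·(−3)·1·(−1) = 12 ≡ 1, so v_2 = 1^{−1} = 1 (mod 11).
  i = 3 (α = 9): (9−2)(9−6)(9−5)(9−7) = 7·3·4·2 = 168 ≡ 3, so v_3 = 3^{−1} = 4 (mod 11).
  i = 4 (α = 5): (5−2)(5−6)(5−9)(5−7) = 3·(−1)·(−4)·(−2) = −24 ≡ 9, so v_4 = 9^{−1} = 5 (mod 11).
  i = 5 (α = 7): (7−2)(7−6)(7−9)(7−5) = 5·1·(−2)·2 = −20 ≡ 2, so v_5 = 2^{−1} = 6 (mod 11).
  v = [6, 1, 4, 5, 6].
Step 2: syndromes of r = [10, 8, 9, 8, 3] (all sums mod 11).
  S_0 = Σ v_i r_i = 6·10 + 1·8 + 4·9 + 5·8 + 6·3 = 162 ≡ 8.
  S_1 = Σ v_i α_i r_i = 6·2·10 + 1·6·8 + 4·9·9 + 5·5·8 + 6·7·3 = 818 ≡ 4.
  α_i^2 mod 11 = [4, 3, 4, 3, 5].
  S_2 = Σ v_i α_i^2 r_i = 6·4·10 + 1·3·8 + 4·4·9 + 5·3·8 + 6·5·3 = 618 ≡ 2.
  S = (8, 4, 2) ≠ 0, so r is not a codeword (an error is present).
Step 3: locate the error. For a single error e at position i, S_ℓ = v_i·e·α_i^ℓ, so α_err = S_1/S_0.
  S_0^{−1} = 8^{−1} = 7 (mod 11), so α_err = 4·7 = 28 ≡ 6 = α_2. Error position i = 2.
  Consistency check: S_2/S_1 = 2·3 = 6 ≡ 6 = α_err ✓ (single-error assumption holds).
Step 4: error magnitude e = S_0/v_2 = S_0·∏_{j≠2}(α_2 − α_j) = 8·1 = 8 ≡ 8 (mod 11).
Step 5: correct position 2: c_2 = r_2 − e = 8 − 8 ≡ 0 (mod 11). Hence c = [10, 0, 9, 8, 3].
  Check: interpolating c through the α_i gives m(x) = 4 + 3·x (degree < 2) with m(α_i) = c_i for every i, so c is indeed a codeword.


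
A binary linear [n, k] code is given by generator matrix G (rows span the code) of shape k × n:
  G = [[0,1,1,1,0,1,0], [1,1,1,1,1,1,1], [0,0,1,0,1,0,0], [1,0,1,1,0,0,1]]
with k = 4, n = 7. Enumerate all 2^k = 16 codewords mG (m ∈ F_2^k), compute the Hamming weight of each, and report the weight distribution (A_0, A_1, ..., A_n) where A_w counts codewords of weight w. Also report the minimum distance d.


Weight distribution: A_0 = 1, A_1 = 1, A_2 = 1, A_3 = 5, A_4 = 5, A_5 = 1, A_6 = 1, A_7 = 1. Minimum distance d = 1.

Enumerate all 2^4 = 16 messages m ∈ F_2^4.
For each, compute codeword c = mG in F_2^7, then tally its weight.
  m = 0000 → c = 0000000, weight = 0.
  m = 1000 → c = 0111010, weight = 4.
  m = 0100 → c = 1111111, weight = 7.
  m = 1100 → c = 1000101, weight = 3.
  m = 0010 → c = 0010100, weight = 2.
  m = 1010 → c = 0101110, weight = 4.
  m = 0110 → c = 1101011, weight = 5.
  m = 1110 → c = 1010001, weight = 3.
  m = 0001 → c = 1011001, weight = 4.
  m = 1001 → c = 1100011, weight = 4.
  m = 0101 → c = 0100110, weight = 3.
  m = 1101 → c = 0011100, weight = 3.
  m = 0011 → c = 1001101, weight = 4.
  m = 1011 → c = 1110111, weight = 6.
  m = 0111 → c = 0110010, weight = 3.
  m = 1111 → c = 0001000, weight = 1.
Tally weights:
  weight 0: 1 codewords.
  weight 1: 1 codewords.
  weight 2: 1 codewords.
  weight 3: 5 codewords.
  weight 4: 5 codewords.
  weight 5: 1 codewords.
  weight 6: 1 codewords.
  weight 7: 1 codewords.
Minimum distance d = smallest w > 0 with A_w > 0 = 1.
Sanity: Σ A_w = 16 = 2^4 = 16 ✓.


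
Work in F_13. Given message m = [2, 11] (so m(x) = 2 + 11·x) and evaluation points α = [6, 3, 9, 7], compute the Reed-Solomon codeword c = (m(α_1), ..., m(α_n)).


c = [3, 9, 10, 1]

Message polynomial: m(x) = 2 + 11·x (mod 13).
For each evaluation point α_i, compute m(α_i) mod 13:
  α_1 = 6: Horner steps 11 → 3, so m(6) = 3.
  α_2 = 3: Horner steps 11 → 9, so m(3) = 9.
  α_3 = 9: Horner steps 11 → 10, so m(9) = 10.
  α_4 = 7: Horner steps 11 → 1, so m(7) = 1.
Codeword c = [3, 9, 10, 1] ∈ F_13^4.


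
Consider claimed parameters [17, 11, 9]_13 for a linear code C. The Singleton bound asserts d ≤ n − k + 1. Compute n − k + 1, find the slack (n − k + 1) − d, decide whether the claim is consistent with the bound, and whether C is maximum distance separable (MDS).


Singleton RHS = n − k + 1 = 7, slack = -2, bound violated (no such code; not MDS).

Singleton bound: d ≤ n − k + 1.
Here n = 17, k = 11, so n − k + 1 = 7.
Given d = 9, check d ≤ 7: NO.
Slack = (n − k + 1) − d = -2.
The slack is negative: d = 9 exceeds n − k + 1 = 7 by 2, so the Singleton bound is violated and no linear [17, 11, 9]_13 code can exist. In particular it is not MDS (MDS requires d = n − k + 1 exactly).
Description: the claimed parameters are [17, 11, 9]_13; such a code would be impossible (violates the Singleton bound).


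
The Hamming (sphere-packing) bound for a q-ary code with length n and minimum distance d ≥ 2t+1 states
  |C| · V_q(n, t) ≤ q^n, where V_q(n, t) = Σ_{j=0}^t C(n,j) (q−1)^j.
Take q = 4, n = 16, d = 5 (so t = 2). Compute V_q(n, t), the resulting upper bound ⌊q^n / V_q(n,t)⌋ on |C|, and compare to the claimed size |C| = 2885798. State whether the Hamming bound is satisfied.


V_q(n, t) = 1129, q^n = 4294967296, Hamming bound = 3804222, |C| = 2885798 ≤ bound (satisfied).

Step 1: Compute V_q(n, t) = Σ_{j=0}^2 C(n, j) (q−1)^j.
  j = 0: C(16,0)·(3)^0 = 1·1 = 1.
  j = 1: C(16,1)·(3)^1 = 16·3 = 48.
  j = 2: C(16,2)·(3)^2 = 120·9 = 1080.
  V_q(n, t) = 1 + 48 + 1080 = 1129.
Step 2: q^n = 4^16 = 4294967296.
Step 3: Hamming bound ⌊q^n / V_q(n,t)⌋ = ⌊4294967296/1129⌋ = 3804222.
Step 4: Compare |C| = 2885798 to 3804222: satisfied.
The claimed |C| lies below the Hamming bound.


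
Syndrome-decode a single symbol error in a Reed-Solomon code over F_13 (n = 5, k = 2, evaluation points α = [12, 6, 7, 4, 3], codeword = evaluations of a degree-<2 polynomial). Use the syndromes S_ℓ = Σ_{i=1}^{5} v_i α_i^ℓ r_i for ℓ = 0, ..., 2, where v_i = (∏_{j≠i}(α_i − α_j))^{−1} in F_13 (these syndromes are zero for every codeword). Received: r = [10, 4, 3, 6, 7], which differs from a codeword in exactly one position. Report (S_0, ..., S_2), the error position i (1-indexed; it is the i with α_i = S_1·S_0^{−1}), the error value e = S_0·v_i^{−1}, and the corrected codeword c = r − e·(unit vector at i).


S = (6, 7, 6), error at position 1, error magnitude e = 12, c = [11, 4, 3, 6, 7].

Step 1: column multipliers v_i = (∏_{j≠i}(α_i − α_j))^{−1} mod 13.
  i = 1 (α = 12): (12−6)(12−7)(12−4)(12−3) = 6·5·8·9 = 2160 ≡ 2, so v_1 = 2^{−1} = 7 (mod 13).
  i = 2 (α = 6): (6−12)(6−7)(6−4)(6−3) = (−6)·(−1)·2·3 = 36 ≡ 10, so v_2 = 10^{−1} = 4 (mod 13).
  i = 3 (α = 7): (7−12)(7−6)(7−4)(7−3) = (−5)·1·3·4 = −60 ≡ 5, so v_3 = 5^{−1} = 8 (mod 13).
  i = 4 (α = 4): (4−12)(4−6)(4−7)(4−3) = (−8)·(−2)·(−3)·1 = −48 ≡ 4, so v_4 = 4^{−1} = 10 (mod 13).
  i = 5 (α = 3): (3−12)(3−6)(3−7)(3−4) = (−9)·(−3)·(−4)·(−1) = 108 ≡ 4, so v_5 = 4^{−1} = 10 (mod 13).
  v = [7, 4, 8, 10, 10].
Step 2: syndromes of r = [10, 4, 3, 6, 7] (all sums mod 13).
  S_0 = Σ v_i r_i = 7·10 + 4·4 + 8·3 + 10·6 + 10·7 = 240 ≡ 6.
  S_1 = Σ v_i α_i r_i = 7·12·10 + 4·6·4 + 8·7·3 + 10·4·6 + 10·3·7 = 1554 ≡ 7.
  α_i^2 mod 13 = [1, 10, 10, 3, 9].
  S_2 = Σ v_i α_i^2 r_i = 7·1·10 + 4·10·4 + 8·10·3 + 10·3·6 + 10·9·7 = 1280 ≡ 6.
  S = (6, 7, 6) ≠ 0, so r is not a codeword (an error is present).
Step 3: locate the error. For a single error e at position i, S_ℓ = v_i·e·α_i^ℓ, so α_err = S_1/S_0.
  S_0^{−1} = 6^{−1} = 11 (mod 13), so α_err = 7·11 = 77 ≡ 12 = α_1. Error position i = 1.
  Consistency check: S_2/S_1 = 6·2 = 12 ≡ 12 = α_err ✓ (single-error assumption holds).
Step 4: error magnitude e = S_0/v_1 = S_0·∏_{j≠1}(α_1 − α_j) = 6·2 = 12 ≡ 12 (mod 13).
Step 5: correct position 1: c_1 = r_1 − e = 10 − 12 ≡ 11 (mod 13). Hence c = [11, 4, 3, 6, 7].
  Check: interpolating c through the α_i gives m(x) = 10 + 12·x (degree < 2) with m(α_i) = c_i for every i, so c is indeed a codeword.


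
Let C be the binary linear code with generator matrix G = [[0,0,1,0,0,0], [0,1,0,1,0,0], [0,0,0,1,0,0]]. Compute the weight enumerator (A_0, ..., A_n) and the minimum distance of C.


Weight distribution: A_0 = 1, A_1 = 3, A_2 = 3, A_3 = 1. Minimum distance d = 1.

Enumerate all 2^3 = 8 messages m ∈ F_2^3.
For each, compute codeword c = mG in F_2^6, then tally its weight.
  m = 000 → c = 000000, weight = 0.
  m = 100 → c = 001000, weight = 1.
  m = 010 → c = 010100, weight = 2.
  m = 110 → c = 011100, weight = 3.
  m = 001 → c = 000100, weight = 1.
  m = 101 → c = 001100, weight = 2.
  m = 011 → c = 010000, weight = 1.
  m = 111 → c = 011000, weight = 2.
Tally weights:
  weight 0: 1 codewords.
  weight 1: 3 codewords.
  weight 2: 3 codewords.
  weight 3: 1 codewords.
Minimum distance d = smallest w > 0 with A_w > 0 = 1.
Sanity: Σ A_w = 8 = 2^3 = 8 ✓.


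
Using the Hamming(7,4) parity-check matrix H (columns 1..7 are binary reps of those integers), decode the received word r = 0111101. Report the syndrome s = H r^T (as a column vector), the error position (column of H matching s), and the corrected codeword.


s = (1, 1, 1)^T, error position = 7, corrected codeword c = 0111100

Compute s = H r^T mod 2 one row at a time:
  s_1 = 1 + 1 + 0 + 1 = 3 ≡ 1 (mod 2).
  s_2 = 1 + 1 + 0 + 1 = 3 ≡ 1 (mod 2).
  s_3 = 0 + 1 + 1 + 1 = 3 ≡ 1 (mod 2).
s = (1, 1, 1)^T — this equals column 7 of H (binary 111), so error is at position 7.
Correct: flip bit 7 of r = 0111101 to get c = 0111100.


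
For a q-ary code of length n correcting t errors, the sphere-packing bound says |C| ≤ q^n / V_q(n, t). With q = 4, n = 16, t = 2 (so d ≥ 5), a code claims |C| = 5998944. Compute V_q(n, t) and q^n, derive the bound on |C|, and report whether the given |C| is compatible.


V_q(n, t) = 1129, q^n = 4294967296, Hamming bound = 3804222, |C| = 5998944 > bound (violated).

Step 1: Compute V_q(n, t) = Σ_{j=0}^2 C(n, j) (q−1)^j.
  j = 0: C(16,0)·(3)^0 = 1·1 = 1.
  j = 1: C(16,1)·(3)^1 = 16·3 = 48.
  j = 2: C(16,2)·(3)^2 = 120·9 = 1080.
  V_q(n, t) = 1 + 48 + 1080 = 1129.
Step 2: q^n = 4^16 = 4294967296.
Step 3: Hamming bound ⌊q^n / V_q(n,t)⌋ = ⌊4294967296/1129⌋ = 3804222.
Step 4: Compare |C| = 5998944 to 3804222: violated.
The claimed |C| lies above the Hamming bound, so no 4-ary code of length 16 with d ≥ 5 can have 5998944 codewords.


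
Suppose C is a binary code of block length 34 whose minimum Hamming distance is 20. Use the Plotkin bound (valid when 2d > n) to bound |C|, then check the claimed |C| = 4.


Plotkin bound M ≤ 6; given |C| = 4 ≤ bound (satisfied).

Check applicability: 2d = 40, n = 34.
2d − n = 6 > 0, so Plotkin applies.
Compute d/(2d−n) = 20/6 ≈ 3.3333.
⌊d/(2d−n)⌋ = 3.
Plotkin bound: M ≤ 2·3 = 6.
Given |C| = 4, check: satisfied.
This |C| is below the Plotkin bound.


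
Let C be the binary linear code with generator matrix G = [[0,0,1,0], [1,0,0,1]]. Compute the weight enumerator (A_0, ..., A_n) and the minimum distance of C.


Weight distribution: A_0 = 1, A_1 = 1, A_2 = 1, A_3 = 1. Minimum distance d = 1.

Enumerate all 2^2 = 4 messages m ∈ F_2^2.
For each, compute codeword c = mG in F_2^4, then tally its weight.
  m = 00 → c = 0000, weight = 0.
  m = 10 → c = 0010, weight = 1.
  m = 01 → c = 1001, weight = 2.
  m = 11 → c = 1011, weight = 3.
Tally weights:
  weight 0: 1 codewords.
  weight 1: 1 codewords.
  weight 2: 1 codewords.
  weight 3: 1 codewords.
Minimum distance d = smallest w > 0 with A_w > 0 = 1.
Sanity: Σ A_w = 4 = 2^2 = 4 ✓.


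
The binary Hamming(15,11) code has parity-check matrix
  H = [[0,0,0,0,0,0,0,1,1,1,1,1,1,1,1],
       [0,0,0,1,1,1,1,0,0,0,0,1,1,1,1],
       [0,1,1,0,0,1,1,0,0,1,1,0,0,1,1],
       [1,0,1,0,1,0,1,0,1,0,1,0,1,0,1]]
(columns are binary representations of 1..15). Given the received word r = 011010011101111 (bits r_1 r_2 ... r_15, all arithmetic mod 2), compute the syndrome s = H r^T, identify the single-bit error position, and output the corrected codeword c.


s = (1, 1, 1, 1)^T, error position = 15, corrected codeword c = 011010011101110

Compute s = H r^T mod 2 one row at a time:
  s_1 = 1 + 1 + 1 + 0 + 1 + 1 + 1 + 1 = 7 ≡ 1 (mod 2).
  s_2 = 0 + 1 + 0 + 0 + 1 + 1 + 1 + 1 = 5 ≡ 1 (mod 2).
  s_3 = 1 + 1 + 0 + 0 + 1 + 0 + 1 + 1 = 5 ≡ 1 (mod 2).
  s_4 = 0 + 1 + 1 + 0 + 1 + 0 + 1 + 1 = 5 ≡ 1 (mod 2).
s = (1, 1, 1, 1)^T — this equals column 15 of H (binary 1111), so error is at position 15.
Correct: flip bit 15 of r = 011010011101111 to get c = 011010011101110.
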